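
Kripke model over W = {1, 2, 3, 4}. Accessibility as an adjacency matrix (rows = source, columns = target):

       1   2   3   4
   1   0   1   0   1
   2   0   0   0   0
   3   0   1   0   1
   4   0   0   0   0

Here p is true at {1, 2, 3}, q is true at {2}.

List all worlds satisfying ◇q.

1: successors {2, 4}; q there: 2:T, 4:F. ✓
2: no successors, so ◇q fails. ✗
3: successors {2, 4}; q there: 2:T, 4:F. ✓
4: no successors, so ◇q fails. ✗

{1, 3}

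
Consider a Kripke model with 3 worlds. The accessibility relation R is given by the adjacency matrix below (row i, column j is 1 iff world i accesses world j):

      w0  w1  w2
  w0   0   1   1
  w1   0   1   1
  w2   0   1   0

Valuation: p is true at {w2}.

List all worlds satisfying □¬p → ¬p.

{w0, w1}

w0: □¬p is F, ¬p is T. ✓
w1: □¬p is F, ¬p is T. ✓
w2: □¬p is T, ¬p is F. ✗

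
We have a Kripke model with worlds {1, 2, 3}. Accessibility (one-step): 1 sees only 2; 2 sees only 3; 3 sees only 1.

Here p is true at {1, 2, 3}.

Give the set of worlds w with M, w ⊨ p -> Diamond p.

{1, 2, 3}

1: p is T, Diamond p is T. ✓
2: p is T, Diamond p is T. ✓
3: p is T, Diamond p is T. ✓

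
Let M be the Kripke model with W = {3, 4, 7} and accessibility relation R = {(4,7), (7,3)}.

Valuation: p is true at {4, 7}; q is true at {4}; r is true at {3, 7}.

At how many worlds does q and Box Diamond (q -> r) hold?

1

3: q is F, Box Diamond (q -> r) is T. ✗
4: q is T, Box Diamond (q -> r) is T. ✓
7: q is F, Box Diamond (q -> r) is F. ✗
Satisfying worlds: {4}.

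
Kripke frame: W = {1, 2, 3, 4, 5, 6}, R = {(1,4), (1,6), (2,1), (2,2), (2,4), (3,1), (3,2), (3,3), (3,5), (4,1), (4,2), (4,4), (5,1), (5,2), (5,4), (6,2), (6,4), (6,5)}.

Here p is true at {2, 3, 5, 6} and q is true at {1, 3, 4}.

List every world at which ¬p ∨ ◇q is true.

1: ¬p is T, ◇q is T. ✓
2: ¬p is F, ◇q is T. ✓
3: ¬p is F, ◇q is T. ✓
4: ¬p is T, ◇q is T. ✓
5: ¬p is F, ◇q is T. ✓
6: ¬p is F, ◇q is T. ✓

{1, 2, 3, 4, 5, 6}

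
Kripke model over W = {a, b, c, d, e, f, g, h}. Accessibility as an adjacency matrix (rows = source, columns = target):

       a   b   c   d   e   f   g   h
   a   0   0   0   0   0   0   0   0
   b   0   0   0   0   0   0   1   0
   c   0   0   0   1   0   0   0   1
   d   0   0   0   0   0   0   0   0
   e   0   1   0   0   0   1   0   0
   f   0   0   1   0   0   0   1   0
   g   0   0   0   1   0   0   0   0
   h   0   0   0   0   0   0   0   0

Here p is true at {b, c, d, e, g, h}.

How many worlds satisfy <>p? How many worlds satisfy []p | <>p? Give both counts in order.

For <>p:
a: no successors, so <>p fails. ✗
b: successors {g}; p there: g:T. ✓
c: successors {d, h}; p there: d:T, h:T. ✓
d: no successors, so <>p fails. ✗
e: successors {b, f}; p there: b:T, f:F. ✓
f: successors {c, g}; p there: c:T, g:T. ✓
g: successors {d}; p there: d:T. ✓
h: no successors, so <>p fails. ✗
— 5 worlds.
For []p | <>p:
a: []p is T, <>p is F. ✓
b: []p is T, <>p is T. ✓
c: []p is T, <>p is T. ✓
d: []p is T, <>p is F. ✓
e: []p is F, <>p is T. ✓
f: []p is T, <>p is T. ✓
g: []p is T, <>p is T. ✓
h: []p is T, <>p is F. ✓
— 8 worlds.

5 and 8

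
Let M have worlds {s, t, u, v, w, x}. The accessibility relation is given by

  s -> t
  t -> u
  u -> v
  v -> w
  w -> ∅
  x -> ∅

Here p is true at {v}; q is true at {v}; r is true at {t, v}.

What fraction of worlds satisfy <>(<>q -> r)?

s: successors {t}; <>q -> r there: t:T. ✓
t: successors {u}; <>q -> r there: u:F. ✗
u: successors {v}; <>q -> r there: v:T. ✓
v: successors {w}; <>q -> r there: w:T. ✓
w: no successors, so <>(<>q -> r) fails. ✗
x: no successors, so <>(<>q -> r) fails. ✗
That's 3 of 6 worlds, so 3/6 = 1/2.

1/2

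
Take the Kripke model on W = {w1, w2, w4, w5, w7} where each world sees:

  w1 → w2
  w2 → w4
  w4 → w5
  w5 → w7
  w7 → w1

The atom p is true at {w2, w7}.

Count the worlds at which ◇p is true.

2

w1: successors {w2}; p there: w2:T. ✓
w2: successors {w4}; p there: w4:F. ✗
w4: successors {w5}; p there: w5:F. ✗
w5: successors {w7}; p there: w7:T. ✓
w7: successors {w1}; p there: w1:F. ✗
Satisfying worlds: {w1, w5}.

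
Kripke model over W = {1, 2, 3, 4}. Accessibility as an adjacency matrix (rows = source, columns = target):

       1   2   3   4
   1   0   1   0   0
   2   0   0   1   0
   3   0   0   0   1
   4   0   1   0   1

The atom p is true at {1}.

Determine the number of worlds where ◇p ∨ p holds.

1: ◇p is F, p is T. ✓
2: ◇p is F, p is F. ✗
3: ◇p is F, p is F. ✗
4: ◇p is F, p is F. ✗
Satisfying worlds: {1}.

1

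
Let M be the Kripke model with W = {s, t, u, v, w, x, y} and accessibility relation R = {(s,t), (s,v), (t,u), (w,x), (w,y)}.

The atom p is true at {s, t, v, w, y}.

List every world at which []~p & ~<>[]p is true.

{u, v, x, y}

s: []~p is F, ~<>[]p is F. ✗
t: []~p is T, ~<>[]p is F. ✗
u: []~p is T, ~<>[]p is T. ✓
v: []~p is T, ~<>[]p is T. ✓
w: []~p is F, ~<>[]p is F. ✗
x: []~p is T, ~<>[]p is T. ✓
y: []~p is T, ~<>[]p is T. ✓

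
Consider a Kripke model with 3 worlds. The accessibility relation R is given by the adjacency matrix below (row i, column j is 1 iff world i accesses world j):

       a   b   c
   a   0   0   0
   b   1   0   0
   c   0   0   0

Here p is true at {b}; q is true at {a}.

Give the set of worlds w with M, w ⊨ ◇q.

a: no successors, so ◇q fails. ✗
b: successors {a}; q there: a:T. ✓
c: no successors, so ◇q fails. ✗

{b}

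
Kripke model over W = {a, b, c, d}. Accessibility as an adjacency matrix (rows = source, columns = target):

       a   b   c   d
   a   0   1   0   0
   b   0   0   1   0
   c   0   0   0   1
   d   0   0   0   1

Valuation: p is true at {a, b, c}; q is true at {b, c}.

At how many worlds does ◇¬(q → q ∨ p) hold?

0

a: successors {b}; ¬(q → q ∨ p) there: b:F. ✗
b: successors {c}; ¬(q → q ∨ p) there: c:F. ✗
c: successors {d}; ¬(q → q ∨ p) there: d:F. ✗
d: successors {d}; ¬(q → q ∨ p) there: d:F. ✗
Satisfying worlds: ∅.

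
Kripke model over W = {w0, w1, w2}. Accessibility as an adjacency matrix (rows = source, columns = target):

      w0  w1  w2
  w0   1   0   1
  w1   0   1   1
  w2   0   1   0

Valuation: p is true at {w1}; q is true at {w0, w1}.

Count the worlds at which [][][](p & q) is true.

0

w0: successors {w0, w2}; [][](p & q) there: w0:F, w2:F. ✗
w1: successors {w1, w2}; [][](p & q) there: w1:F, w2:F. ✗
w2: successors {w1}; [][](p & q) there: w1:F. ✗
Satisfying worlds: ∅.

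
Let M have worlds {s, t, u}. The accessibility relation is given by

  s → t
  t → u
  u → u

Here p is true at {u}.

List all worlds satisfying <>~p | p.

{s, u}

s: <>~p is T, p is F. ✓
t: <>~p is F, p is F. ✗
u: <>~p is F, p is T. ✓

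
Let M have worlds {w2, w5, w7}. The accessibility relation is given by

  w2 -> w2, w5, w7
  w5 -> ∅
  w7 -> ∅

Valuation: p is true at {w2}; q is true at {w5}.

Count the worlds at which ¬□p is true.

w2: □p is F. ✓
w5: □p is T. ✗
w7: □p is T. ✗
Satisfying worlds: {w2}.

1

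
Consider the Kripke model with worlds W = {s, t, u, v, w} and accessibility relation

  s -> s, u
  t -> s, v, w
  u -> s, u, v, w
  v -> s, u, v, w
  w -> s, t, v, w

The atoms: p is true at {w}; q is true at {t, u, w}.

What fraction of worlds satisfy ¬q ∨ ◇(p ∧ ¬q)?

2/5

s: ¬q is T, ◇(p ∧ ¬q) is F. ✓
t: ¬q is F, ◇(p ∧ ¬q) is F. ✗
u: ¬q is F, ◇(p ∧ ¬q) is F. ✗
v: ¬q is T, ◇(p ∧ ¬q) is F. ✓
w: ¬q is F, ◇(p ∧ ¬q) is F. ✗
That's 2 of 5 worlds, so 2/5.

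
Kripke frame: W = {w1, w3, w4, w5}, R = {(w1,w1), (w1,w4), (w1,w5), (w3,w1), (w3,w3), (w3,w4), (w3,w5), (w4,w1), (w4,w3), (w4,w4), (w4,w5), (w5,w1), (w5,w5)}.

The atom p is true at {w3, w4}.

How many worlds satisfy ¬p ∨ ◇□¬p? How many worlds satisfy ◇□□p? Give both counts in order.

4 and 0

For ¬p ∨ ◇□¬p:
w1: ¬p is T, ◇□¬p is T. ✓
w3: ¬p is F, ◇□¬p is T. ✓
w4: ¬p is F, ◇□¬p is T. ✓
w5: ¬p is T, ◇□¬p is T. ✓
— 4 worlds.
For ◇□□p:
w1: successors {w1, w4, w5}; □□p there: w1:F, w4:F, w5:F. ✗
w3: successors {w1, w3, w4, w5}; □□p there: w1:F, w3:F, w4:F, w5:F. ✗
w4: successors {w1, w3, w4, w5}; □□p there: w1:F, w3:F, w4:F, w5:F. ✗
w5: successors {w1, w5}; □□p there: w1:F, w5:F. ✗
— 0 worlds.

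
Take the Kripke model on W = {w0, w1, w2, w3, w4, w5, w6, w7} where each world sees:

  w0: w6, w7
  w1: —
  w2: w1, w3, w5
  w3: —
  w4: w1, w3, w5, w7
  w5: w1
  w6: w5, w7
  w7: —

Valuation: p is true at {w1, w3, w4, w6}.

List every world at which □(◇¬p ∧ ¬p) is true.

{w1, w3, w7}

w0: successors {w6, w7}; ◇¬p ∧ ¬p there: w6:F, w7:F. ✗
w1: no successors, so □(◇¬p ∧ ¬p) holds vacuously. ✓
w2: successors {w1, w3, w5}; ◇¬p ∧ ¬p there: w1:F, w3:F, w5:F. ✗
w3: no successors, so □(◇¬p ∧ ¬p) holds vacuously. ✓
w4: successors {w1, w3, w5, w7}; ◇¬p ∧ ¬p there: w1:F, w3:F, w5:F, w7:F. ✗
w5: successors {w1}; ◇¬p ∧ ¬p there: w1:F. ✗
w6: successors {w5, w7}; ◇¬p ∧ ¬p there: w5:F, w7:F. ✗
w7: no successors, so □(◇¬p ∧ ¬p) holds vacuously. ✓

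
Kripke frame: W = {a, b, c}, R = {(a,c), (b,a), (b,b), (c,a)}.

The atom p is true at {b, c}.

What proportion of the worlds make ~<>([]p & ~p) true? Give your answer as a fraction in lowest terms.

1/3

a: <>([]p & ~p) is F. ✓
b: <>([]p & ~p) is T. ✗
c: <>([]p & ~p) is T. ✗
That's 1 of 3 worlds, so 1/3.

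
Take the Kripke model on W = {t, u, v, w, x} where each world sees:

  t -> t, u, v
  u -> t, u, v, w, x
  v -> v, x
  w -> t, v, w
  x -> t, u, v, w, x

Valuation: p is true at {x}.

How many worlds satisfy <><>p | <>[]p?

5

t: <><>p is T, <>[]p is F. ✓
u: <><>p is T, <>[]p is F. ✓
v: <><>p is T, <>[]p is F. ✓
w: <><>p is T, <>[]p is F. ✓
x: <><>p is T, <>[]p is F. ✓
Satisfying worlds: {t, u, v, w, x}.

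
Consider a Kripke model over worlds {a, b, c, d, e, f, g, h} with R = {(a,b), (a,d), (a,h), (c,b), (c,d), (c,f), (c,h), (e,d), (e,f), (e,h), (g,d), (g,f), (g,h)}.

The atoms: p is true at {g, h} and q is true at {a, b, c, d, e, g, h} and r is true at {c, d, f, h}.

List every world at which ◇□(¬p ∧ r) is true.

a: successors {b, d, h}; □(¬p ∧ r) there: b:T, d:T, h:T. ✓
b: no successors, so ◇□(¬p ∧ r) fails. ✗
c: successors {b, d, f, h}; □(¬p ∧ r) there: b:T, d:T, f:T, h:T. ✓
d: no successors, so ◇□(¬p ∧ r) fails. ✗
e: successors {d, f, h}; □(¬p ∧ r) there: d:T, f:T, h:T. ✓
f: no successors, so ◇□(¬p ∧ r) fails. ✗
g: successors {d, f, h}; □(¬p ∧ r) there: d:T, f:T, h:T. ✓
h: no successors, so ◇□(¬p ∧ r) fails. ✗

{a, c, e, g}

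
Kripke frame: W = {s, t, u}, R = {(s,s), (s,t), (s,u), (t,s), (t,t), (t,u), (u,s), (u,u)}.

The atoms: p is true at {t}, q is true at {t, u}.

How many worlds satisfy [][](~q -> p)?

s: successors {s, t, u}; [](~q -> p) there: s:F, t:F, u:F. ✗
t: successors {s, t, u}; [](~q -> p) there: s:F, t:F, u:F. ✗
u: successors {s, u}; [](~q -> p) there: s:F, u:F. ✗
Satisfying worlds: ∅.

0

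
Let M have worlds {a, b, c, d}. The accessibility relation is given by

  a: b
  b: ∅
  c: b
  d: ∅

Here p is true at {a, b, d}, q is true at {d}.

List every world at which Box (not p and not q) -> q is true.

a: Box (not p and not q) is F, q is F. ✓
b: Box (not p and not q) is T, q is F. ✗
c: Box (not p and not q) is F, q is F. ✓
d: Box (not p and not q) is T, q is T. ✓

{a, c, d}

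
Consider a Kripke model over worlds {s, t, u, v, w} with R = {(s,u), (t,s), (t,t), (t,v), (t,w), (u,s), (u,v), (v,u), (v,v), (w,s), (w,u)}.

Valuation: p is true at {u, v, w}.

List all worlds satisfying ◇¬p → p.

s: ◇¬p is F, p is F. ✓
t: ◇¬p is T, p is F. ✗
u: ◇¬p is T, p is T. ✓
v: ◇¬p is F, p is T. ✓
w: ◇¬p is T, p is T. ✓

{s, u, v, w}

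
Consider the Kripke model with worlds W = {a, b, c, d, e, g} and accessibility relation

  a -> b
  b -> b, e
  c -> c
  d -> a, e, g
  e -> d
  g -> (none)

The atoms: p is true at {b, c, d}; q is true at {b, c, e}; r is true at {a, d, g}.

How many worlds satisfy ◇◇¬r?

a: successors {b}; ◇¬r there: b:T. ✓
b: successors {b, e}; ◇¬r there: b:T, e:F. ✓
c: successors {c}; ◇¬r there: c:T. ✓
d: successors {a, e, g}; ◇¬r there: a:T, e:F, g:F. ✓
e: successors {d}; ◇¬r there: d:T. ✓
g: no successors, so ◇◇¬r fails. ✗
Satisfying worlds: {a, b, c, d, e}.

5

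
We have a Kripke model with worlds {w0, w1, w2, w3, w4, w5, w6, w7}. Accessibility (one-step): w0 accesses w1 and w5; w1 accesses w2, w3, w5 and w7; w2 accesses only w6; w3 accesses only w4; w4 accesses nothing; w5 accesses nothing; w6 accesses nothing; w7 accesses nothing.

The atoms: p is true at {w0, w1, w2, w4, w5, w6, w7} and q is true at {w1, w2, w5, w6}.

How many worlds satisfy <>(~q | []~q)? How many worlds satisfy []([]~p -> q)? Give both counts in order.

4 and 6

For <>(~q | []~q):
w0: successors {w1, w5}; ~q | []~q there: w1:F, w5:T. ✓
w1: successors {w2, w3, w5, w7}; ~q | []~q there: w2:F, w3:T, w5:T, w7:T. ✓
w2: successors {w6}; ~q | []~q there: w6:T. ✓
w3: successors {w4}; ~q | []~q there: w4:T. ✓
w4: no successors, so <>(~q | []~q) fails. ✗
w5: no successors, so <>(~q | []~q) fails. ✗
w6: no successors, so <>(~q | []~q) fails. ✗
w7: no successors, so <>(~q | []~q) fails. ✗
— 4 worlds.
For []([]~p -> q):
w0: successors {w1, w5}; []~p -> q there: w1:T, w5:T. ✓
w1: successors {w2, w3, w5, w7}; []~p -> q there: w2:T, w3:T, w5:T, w7:F. ✗
w2: successors {w6}; []~p -> q there: w6:T. ✓
w3: successors {w4}; []~p -> q there: w4:F. ✗
w4: no successors, so []([]~p -> q) holds vacuously. ✓
w5: no successors, so []([]~p -> q) holds vacuously. ✓
w6: no successors, so []([]~p -> q) holds vacuously. ✓
w7: no successors, so []([]~p -> q) holds vacuously. ✓
— 6 worlds.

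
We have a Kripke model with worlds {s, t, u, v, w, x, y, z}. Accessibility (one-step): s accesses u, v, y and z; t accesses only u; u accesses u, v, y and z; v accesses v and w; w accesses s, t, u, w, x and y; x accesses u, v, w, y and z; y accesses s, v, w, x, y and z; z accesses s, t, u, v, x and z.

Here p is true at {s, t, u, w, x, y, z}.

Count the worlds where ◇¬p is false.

2

s: successors {u, v, y, z}; ¬p there: u:F, v:T, y:F, z:F. ✓
t: successors {u}; ¬p there: u:F. ✗
u: successors {u, v, y, z}; ¬p there: u:F, v:T, y:F, z:F. ✓
v: successors {v, w}; ¬p there: v:T, w:F. ✓
w: successors {s, t, u, w, x, y}; ¬p there: s:F, t:F, u:F, w:F, x:F, y:F. ✗
x: successors {u, v, w, y, z}; ¬p there: u:F, v:T, w:F, y:F, z:F. ✓
y: successors {s, v, w, x, y, z}; ¬p there: s:F, v:T, w:F, x:F, y:F, z:F. ✓
z: successors {s, t, u, v, x, z}; ¬p there: s:F, t:F, u:F, v:T, x:F, z:F. ✓
Satisfying worlds: {s, u, v, x, y, z}.
So ◇¬p fails at the other 2 worlds.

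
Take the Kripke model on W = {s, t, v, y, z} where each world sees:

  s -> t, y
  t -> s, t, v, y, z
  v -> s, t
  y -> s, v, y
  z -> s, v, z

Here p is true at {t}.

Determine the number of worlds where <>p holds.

3

s: successors {t, y}; p there: t:T, y:F. ✓
t: successors {s, t, v, y, z}; p there: s:F, t:T, v:F, y:F, z:F. ✓
v: successors {s, t}; p there: s:F, t:T. ✓
y: successors {s, v, y}; p there: s:F, v:F, y:F. ✗
z: successors {s, v, z}; p there: s:F, v:F, z:F. ✗
Satisfying worlds: {s, t, v}.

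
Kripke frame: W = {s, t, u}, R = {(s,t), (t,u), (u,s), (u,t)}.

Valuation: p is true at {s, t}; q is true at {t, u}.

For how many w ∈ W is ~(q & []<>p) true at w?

s: q & []<>p is F. ✓
t: q & []<>p is T. ✗
u: q & []<>p is F. ✓
Satisfying worlds: {s, u}.

2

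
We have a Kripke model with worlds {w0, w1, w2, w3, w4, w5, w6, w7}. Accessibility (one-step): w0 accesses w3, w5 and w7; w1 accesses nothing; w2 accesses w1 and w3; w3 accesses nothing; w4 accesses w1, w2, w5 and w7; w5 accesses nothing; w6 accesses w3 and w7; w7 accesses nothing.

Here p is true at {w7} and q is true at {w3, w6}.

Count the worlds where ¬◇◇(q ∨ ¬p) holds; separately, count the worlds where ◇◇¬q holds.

For ¬◇◇(q ∨ ¬p):
w0: ◇◇(q ∨ ¬p) is F. ✓
w1: ◇◇(q ∨ ¬p) is F. ✓
w2: ◇◇(q ∨ ¬p) is F. ✓
w3: ◇◇(q ∨ ¬p) is F. ✓
w4: ◇◇(q ∨ ¬p) is T. ✗
w5: ◇◇(q ∨ ¬p) is F. ✓
w6: ◇◇(q ∨ ¬p) is F. ✓
w7: ◇◇(q ∨ ¬p) is F. ✓
— 7 worlds.
For ◇◇¬q:
w0: successors {w3, w5, w7}; ◇¬q there: w3:F, w5:F, w7:F. ✗
w1: no successors, so ◇◇¬q fails. ✗
w2: successors {w1, w3}; ◇¬q there: w1:F, w3:F. ✗
w3: no successors, so ◇◇¬q fails. ✗
w4: successors {w1, w2, w5, w7}; ◇¬q there: w1:F, w2:T, w5:F, w7:F. ✓
w5: no successors, so ◇◇¬q fails. ✗
w6: successors {w3, w7}; ◇¬q there: w3:F, w7:F. ✗
w7: no successors, so ◇◇¬q fails. ✗
— 1 world.

7 and 1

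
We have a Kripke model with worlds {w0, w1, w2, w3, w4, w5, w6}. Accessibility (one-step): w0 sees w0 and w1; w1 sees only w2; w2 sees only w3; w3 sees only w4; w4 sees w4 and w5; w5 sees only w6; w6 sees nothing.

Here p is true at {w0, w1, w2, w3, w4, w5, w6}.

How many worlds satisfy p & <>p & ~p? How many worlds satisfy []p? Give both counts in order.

For p & <>p & ~p:
w0: p & <>p is T, ~p is F. ✗
w1: p & <>p is T, ~p is F. ✗
w2: p & <>p is T, ~p is F. ✗
w3: p & <>p is T, ~p is F. ✗
w4: p & <>p is T, ~p is F. ✗
w5: p & <>p is T, ~p is F. ✗
w6: p & <>p is F, ~p is F. ✗
— 0 worlds.
For []p:
w0: successors {w0, w1}; p there: w0:T, w1:T. ✓
w1: successors {w2}; p there: w2:T. ✓
w2: successors {w3}; p there: w3:T. ✓
w3: successors {w4}; p there: w4:T. ✓
w4: successors {w4, w5}; p there: w4:T, w5:T. ✓
w5: successors {w6}; p there: w6:T. ✓
w6: no successors, so []p holds vacuously. ✓
— 7 worlds.

0 and 7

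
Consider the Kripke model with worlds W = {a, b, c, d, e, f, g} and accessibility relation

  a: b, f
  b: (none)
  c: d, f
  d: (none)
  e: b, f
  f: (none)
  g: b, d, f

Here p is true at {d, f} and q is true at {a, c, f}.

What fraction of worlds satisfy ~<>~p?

a: <>~p is T. ✗
b: <>~p is F. ✓
c: <>~p is F. ✓
d: <>~p is F. ✓
e: <>~p is T. ✗
f: <>~p is F. ✓
g: <>~p is T. ✗
That's 4 of 7 worlds, so 4/7.

4/7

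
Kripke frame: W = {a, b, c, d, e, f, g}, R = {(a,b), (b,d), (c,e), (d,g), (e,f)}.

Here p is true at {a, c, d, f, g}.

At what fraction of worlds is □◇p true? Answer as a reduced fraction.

a: successors {b}; ◇p there: b:T. ✓
b: successors {d}; ◇p there: d:T. ✓
c: successors {e}; ◇p there: e:T. ✓
d: successors {g}; ◇p there: g:F. ✗
e: successors {f}; ◇p there: f:F. ✗
f: no successors, so □◇p holds vacuously. ✓
g: no successors, so □◇p holds vacuously. ✓
That's 5 of 7 worlds, so 5/7.

5/7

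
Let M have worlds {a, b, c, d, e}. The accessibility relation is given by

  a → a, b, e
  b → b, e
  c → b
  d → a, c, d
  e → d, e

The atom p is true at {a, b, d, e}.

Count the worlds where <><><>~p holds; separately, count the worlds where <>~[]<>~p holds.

For <><><>~p:
a: successors {a, b, e}; <><>~p there: a:F, b:F, e:T. ✓
b: successors {b, e}; <><>~p there: b:F, e:T. ✓
c: successors {b}; <><>~p there: b:F. ✗
d: successors {a, c, d}; <><>~p there: a:F, c:F, d:T. ✓
e: successors {d, e}; <><>~p there: d:T, e:T. ✓
— 4 worlds.
For <>~[]<>~p:
a: successors {a, b, e}; ~[]<>~p there: a:T, b:T, e:T. ✓
b: successors {b, e}; ~[]<>~p there: b:T, e:T. ✓
c: successors {b}; ~[]<>~p there: b:T. ✓
d: successors {a, c, d}; ~[]<>~p there: a:T, c:T, d:T. ✓
e: successors {d, e}; ~[]<>~p there: d:T, e:T. ✓
— 5 worlds.

4 and 5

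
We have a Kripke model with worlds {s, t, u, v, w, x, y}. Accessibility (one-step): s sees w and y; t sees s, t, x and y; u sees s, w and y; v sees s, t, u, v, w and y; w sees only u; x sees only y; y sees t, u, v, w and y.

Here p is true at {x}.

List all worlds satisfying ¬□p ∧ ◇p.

s: ¬□p is T, ◇p is F. ✗
t: ¬□p is T, ◇p is T. ✓
u: ¬□p is T, ◇p is F. ✗
v: ¬□p is T, ◇p is F. ✗
w: ¬□p is T, ◇p is F. ✗
x: ¬□p is T, ◇p is F. ✗
y: ¬□p is T, ◇p is F. ✗

{t}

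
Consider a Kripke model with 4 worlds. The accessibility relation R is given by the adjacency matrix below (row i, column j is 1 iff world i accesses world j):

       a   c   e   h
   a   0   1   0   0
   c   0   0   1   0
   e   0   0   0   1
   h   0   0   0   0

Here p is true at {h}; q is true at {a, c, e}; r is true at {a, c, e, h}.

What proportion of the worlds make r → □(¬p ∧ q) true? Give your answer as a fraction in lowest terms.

a: r is T, □(¬p ∧ q) is T. ✓
c: r is T, □(¬p ∧ q) is T. ✓
e: r is T, □(¬p ∧ q) is F. ✗
h: r is T, □(¬p ∧ q) is T. ✓
That's 3 of 4 worlds, so 3/4.

3/4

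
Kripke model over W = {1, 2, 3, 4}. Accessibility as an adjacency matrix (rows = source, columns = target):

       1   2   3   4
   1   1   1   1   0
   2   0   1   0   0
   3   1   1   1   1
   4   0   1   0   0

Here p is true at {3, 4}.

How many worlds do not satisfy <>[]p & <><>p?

1: <>[]p is F, <><>p is T. ✗
2: <>[]p is F, <><>p is F. ✗
3: <>[]p is F, <><>p is T. ✗
4: <>[]p is F, <><>p is F. ✗
Satisfying worlds: ∅.
So <>[]p & <><>p fails at the other 4 worlds.

4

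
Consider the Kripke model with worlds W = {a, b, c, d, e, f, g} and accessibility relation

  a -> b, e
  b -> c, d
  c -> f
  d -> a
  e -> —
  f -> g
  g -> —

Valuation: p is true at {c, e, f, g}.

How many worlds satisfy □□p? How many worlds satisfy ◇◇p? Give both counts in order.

4 and 4

For □□p:
a: successors {b, e}; □p there: b:F, e:T. ✗
b: successors {c, d}; □p there: c:T, d:F. ✗
c: successors {f}; □p there: f:T. ✓
d: successors {a}; □p there: a:F. ✗
e: no successors, so □□p holds vacuously. ✓
f: successors {g}; □p there: g:T. ✓
g: no successors, so □□p holds vacuously. ✓
— 4 worlds.
For ◇◇p:
a: successors {b, e}; ◇p there: b:T, e:F. ✓
b: successors {c, d}; ◇p there: c:T, d:F. ✓
c: successors {f}; ◇p there: f:T. ✓
d: successors {a}; ◇p there: a:T. ✓
e: no successors, so ◇◇p fails. ✗
f: successors {g}; ◇p there: g:F. ✗
g: no successors, so ◇◇p fails. ✗
— 4 worlds.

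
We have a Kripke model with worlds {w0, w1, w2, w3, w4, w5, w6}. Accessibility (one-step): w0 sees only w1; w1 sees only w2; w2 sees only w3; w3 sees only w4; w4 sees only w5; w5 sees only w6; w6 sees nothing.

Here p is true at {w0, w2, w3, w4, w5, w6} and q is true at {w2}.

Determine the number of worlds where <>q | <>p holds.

w0: <>q is F, <>p is F. ✗
w1: <>q is T, <>p is T. ✓
w2: <>q is F, <>p is T. ✓
w3: <>q is F, <>p is T. ✓
w4: <>q is F, <>p is T. ✓
w5: <>q is F, <>p is T. ✓
w6: <>q is F, <>p is F. ✗
Satisfying worlds: {w1, w2, w3, w4, w5}.

5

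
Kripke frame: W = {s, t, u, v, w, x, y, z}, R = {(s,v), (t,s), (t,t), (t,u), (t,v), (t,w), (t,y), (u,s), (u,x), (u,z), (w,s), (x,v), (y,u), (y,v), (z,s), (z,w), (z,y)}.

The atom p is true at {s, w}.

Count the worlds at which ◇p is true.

4

s: successors {v}; p there: v:F. ✗
t: successors {s, t, u, v, w, y}; p there: s:T, t:F, u:F, v:F, w:T, y:F. ✓
u: successors {s, x, z}; p there: s:T, x:F, z:F. ✓
v: no successors, so ◇p fails. ✗
w: successors {s}; p there: s:T. ✓
x: successors {v}; p there: v:F. ✗
y: successors {u, v}; p there: u:F, v:F. ✗
z: successors {s, w, y}; p there: s:T, w:T, y:F. ✓
Satisfying worlds: {t, u, w, z}.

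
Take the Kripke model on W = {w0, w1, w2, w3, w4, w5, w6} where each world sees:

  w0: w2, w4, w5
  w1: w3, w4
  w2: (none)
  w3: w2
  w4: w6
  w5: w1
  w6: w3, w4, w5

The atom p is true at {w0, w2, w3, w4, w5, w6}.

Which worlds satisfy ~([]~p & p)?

w0: []~p & p is F. ✓
w1: []~p & p is F. ✓
w2: []~p & p is T. ✗
w3: []~p & p is F. ✓
w4: []~p & p is F. ✓
w5: []~p & p is T. ✗
w6: []~p & p is F. ✓

{w0, w1, w3, w4, w6}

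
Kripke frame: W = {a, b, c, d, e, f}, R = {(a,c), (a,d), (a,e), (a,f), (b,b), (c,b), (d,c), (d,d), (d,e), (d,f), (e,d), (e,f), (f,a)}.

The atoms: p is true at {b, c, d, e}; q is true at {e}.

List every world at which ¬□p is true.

{a, d, e, f}

a: □p is F. ✓
b: □p is T. ✗
c: □p is T. ✗
d: □p is F. ✓
e: □p is F. ✓
f: □p is F. ✓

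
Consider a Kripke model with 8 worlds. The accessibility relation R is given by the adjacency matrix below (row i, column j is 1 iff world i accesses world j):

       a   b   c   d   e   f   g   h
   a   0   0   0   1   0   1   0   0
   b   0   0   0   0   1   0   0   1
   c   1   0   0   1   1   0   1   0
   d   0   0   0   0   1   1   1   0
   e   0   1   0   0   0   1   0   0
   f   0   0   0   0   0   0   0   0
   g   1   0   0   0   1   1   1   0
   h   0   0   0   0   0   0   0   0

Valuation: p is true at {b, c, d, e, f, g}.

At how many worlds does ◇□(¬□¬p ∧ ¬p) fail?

a: successors {d, f}; □(¬□¬p ∧ ¬p) there: d:F, f:T. ✓
b: successors {e, h}; □(¬□¬p ∧ ¬p) there: e:F, h:T. ✓
c: successors {a, d, e, g}; □(¬□¬p ∧ ¬p) there: a:F, d:F, e:F, g:F. ✗
d: successors {e, f, g}; □(¬□¬p ∧ ¬p) there: e:F, f:T, g:F. ✓
e: successors {b, f}; □(¬□¬p ∧ ¬p) there: b:F, f:T. ✓
f: no successors, so ◇□(¬□¬p ∧ ¬p) fails. ✗
g: successors {a, e, f, g}; □(¬□¬p ∧ ¬p) there: a:F, e:F, f:T, g:F. ✓
h: no successors, so ◇□(¬□¬p ∧ ¬p) fails. ✗
Satisfying worlds: {a, b, d, e, g}.
So ◇□(¬□¬p ∧ ¬p) fails at the other 3 worlds.

3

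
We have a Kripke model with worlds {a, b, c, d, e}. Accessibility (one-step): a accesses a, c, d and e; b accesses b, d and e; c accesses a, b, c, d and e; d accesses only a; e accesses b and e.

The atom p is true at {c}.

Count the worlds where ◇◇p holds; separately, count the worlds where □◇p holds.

3 and 1

For ◇◇p:
a: successors {a, c, d, e}; ◇p there: a:T, c:T, d:F, e:F. ✓
b: successors {b, d, e}; ◇p there: b:F, d:F, e:F. ✗
c: successors {a, b, c, d, e}; ◇p there: a:T, b:F, c:T, d:F, e:F. ✓
d: successors {a}; ◇p there: a:T. ✓
e: successors {b, e}; ◇p there: b:F, e:F. ✗
— 3 worlds.
For □◇p:
a: successors {a, c, d, e}; ◇p there: a:T, c:T, d:F, e:F. ✗
b: successors {b, d, e}; ◇p there: b:F, d:F, e:F. ✗
c: successors {a, b, c, d, e}; ◇p there: a:T, b:F, c:T, d:F, e:F. ✗
d: successors {a}; ◇p there: a:T. ✓
e: successors {b, e}; ◇p there: b:F, e:F. ✗
— 1 world.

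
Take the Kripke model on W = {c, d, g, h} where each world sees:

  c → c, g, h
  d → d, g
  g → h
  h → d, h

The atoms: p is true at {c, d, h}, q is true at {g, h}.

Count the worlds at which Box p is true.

2

c: successors {c, g, h}; p there: c:T, g:F, h:T. ✗
d: successors {d, g}; p there: d:T, g:F. ✗
g: successors {h}; p there: h:T. ✓
h: successors {d, h}; p there: d:T, h:T. ✓
Satisfying worlds: {g, h}.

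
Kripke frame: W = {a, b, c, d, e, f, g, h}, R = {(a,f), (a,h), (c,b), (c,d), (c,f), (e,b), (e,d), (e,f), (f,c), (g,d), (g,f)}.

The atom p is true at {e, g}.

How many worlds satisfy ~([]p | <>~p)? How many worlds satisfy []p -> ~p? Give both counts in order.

For ~([]p | <>~p):
a: []p | <>~p is T. ✗
b: []p | <>~p is T. ✗
c: []p | <>~p is T. ✗
d: []p | <>~p is T. ✗
e: []p | <>~p is T. ✗
f: []p | <>~p is T. ✗
g: []p | <>~p is T. ✗
h: []p | <>~p is T. ✗
— 0 worlds.
For []p -> ~p:
a: []p is F, ~p is T. ✓
b: []p is T, ~p is T. ✓
c: []p is F, ~p is T. ✓
d: []p is T, ~p is T. ✓
e: []p is F, ~p is F. ✓
f: []p is F, ~p is T. ✓
g: []p is F, ~p is F. ✓
h: []p is T, ~p is T. ✓
— 8 worlds.

0 and 8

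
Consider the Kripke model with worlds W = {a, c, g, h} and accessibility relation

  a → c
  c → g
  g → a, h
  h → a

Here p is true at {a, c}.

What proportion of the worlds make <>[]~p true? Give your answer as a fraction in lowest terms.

a: successors {c}; []~p there: c:T. ✓
c: successors {g}; []~p there: g:F. ✗
g: successors {a, h}; []~p there: a:F, h:F. ✗
h: successors {a}; []~p there: a:F. ✗
That's 1 of 4 worlds, so 1/4.

1/4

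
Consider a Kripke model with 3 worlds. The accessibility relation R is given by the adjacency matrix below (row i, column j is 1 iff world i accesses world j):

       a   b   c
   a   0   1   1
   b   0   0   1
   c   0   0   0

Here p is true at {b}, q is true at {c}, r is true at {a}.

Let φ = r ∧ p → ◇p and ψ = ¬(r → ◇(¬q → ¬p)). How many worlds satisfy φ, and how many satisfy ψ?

3 and 0

For r ∧ p → ◇p:
a: r ∧ p is F, ◇p is T. ✓
b: r ∧ p is F, ◇p is F. ✓
c: r ∧ p is F, ◇p is F. ✓
— 3 worlds.
For ¬(r → ◇(¬q → ¬p)):
a: r → ◇(¬q → ¬p) is T. ✗
b: r → ◇(¬q → ¬p) is T. ✗
c: r → ◇(¬q → ¬p) is T. ✗
— 0 worlds.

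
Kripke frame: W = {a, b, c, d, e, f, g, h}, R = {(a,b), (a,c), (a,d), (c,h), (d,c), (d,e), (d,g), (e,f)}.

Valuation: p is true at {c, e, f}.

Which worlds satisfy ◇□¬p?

a: successors {b, c, d}; □¬p there: b:T, c:T, d:F. ✓
b: no successors, so ◇□¬p fails. ✗
c: successors {h}; □¬p there: h:T. ✓
d: successors {c, e, g}; □¬p there: c:T, e:F, g:T. ✓
e: successors {f}; □¬p there: f:T. ✓
f: no successors, so ◇□¬p fails. ✗
g: no successors, so ◇□¬p fails. ✗
h: no successors, so ◇□¬p fails. ✗

{a, c, d, e}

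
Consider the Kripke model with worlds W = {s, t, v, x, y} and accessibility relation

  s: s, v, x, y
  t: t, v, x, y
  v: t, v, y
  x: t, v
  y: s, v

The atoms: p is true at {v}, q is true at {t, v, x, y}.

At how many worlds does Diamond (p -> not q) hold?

5

s: successors {s, v, x, y}; p -> not q there: s:T, v:F, x:T, y:T. ✓
t: successors {t, v, x, y}; p -> not q there: t:T, v:F, x:T, y:T. ✓
v: successors {t, v, y}; p -> not q there: t:T, v:F, y:T. ✓
x: successors {t, v}; p -> not q there: t:T, v:F. ✓
y: successors {s, v}; p -> not q there: s:T, v:F. ✓
Satisfying worlds: {s, t, v, x, y}.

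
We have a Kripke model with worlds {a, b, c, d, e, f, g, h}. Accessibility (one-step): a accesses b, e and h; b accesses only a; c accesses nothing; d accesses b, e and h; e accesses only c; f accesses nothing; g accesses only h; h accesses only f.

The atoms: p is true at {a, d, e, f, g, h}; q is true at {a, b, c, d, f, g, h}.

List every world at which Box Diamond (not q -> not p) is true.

a: successors {b, e, h}; Diamond (not q -> not p) there: b:T, e:T, h:T. ✓
b: successors {a}; Diamond (not q -> not p) there: a:T. ✓
c: no successors, so Box Diamond (not q -> not p) holds vacuously. ✓
d: successors {b, e, h}; Diamond (not q -> not p) there: b:T, e:T, h:T. ✓
e: successors {c}; Diamond (not q -> not p) there: c:F. ✗
f: no successors, so Box Diamond (not q -> not p) holds vacuously. ✓
g: successors {h}; Diamond (not q -> not p) there: h:T. ✓
h: successors {f}; Diamond (not q -> not p) there: f:F. ✗

{a, b, c, d, f, g}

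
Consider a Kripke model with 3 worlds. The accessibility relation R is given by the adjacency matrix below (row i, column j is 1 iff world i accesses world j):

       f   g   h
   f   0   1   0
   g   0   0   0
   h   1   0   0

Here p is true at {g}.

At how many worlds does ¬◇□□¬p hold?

f: ◇□□¬p is T. ✗
g: ◇□□¬p is F. ✓
h: ◇□□¬p is T. ✗
Satisfying worlds: {g}.

1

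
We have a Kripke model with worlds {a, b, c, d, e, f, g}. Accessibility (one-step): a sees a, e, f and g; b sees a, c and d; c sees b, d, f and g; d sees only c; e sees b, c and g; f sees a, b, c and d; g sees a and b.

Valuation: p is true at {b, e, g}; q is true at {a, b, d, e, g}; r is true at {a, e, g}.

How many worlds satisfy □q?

1

a: successors {a, e, f, g}; q there: a:T, e:T, f:F, g:T. ✗
b: successors {a, c, d}; q there: a:T, c:F, d:T. ✗
c: successors {b, d, f, g}; q there: b:T, d:T, f:F, g:T. ✗
d: successors {c}; q there: c:F. ✗
e: successors {b, c, g}; q there: b:T, c:F, g:T. ✗
f: successors {a, b, c, d}; q there: a:T, b:T, c:F, d:T. ✗
g: successors {a, b}; q there: a:T, b:T. ✓
Satisfying worlds: {g}.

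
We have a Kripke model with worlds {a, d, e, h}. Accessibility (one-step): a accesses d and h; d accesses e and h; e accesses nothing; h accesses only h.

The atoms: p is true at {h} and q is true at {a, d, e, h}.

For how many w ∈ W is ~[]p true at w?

a: []p is F. ✓
d: []p is F. ✓
e: []p is T. ✗
h: []p is T. ✗
Satisfying worlds: {a, d}.

2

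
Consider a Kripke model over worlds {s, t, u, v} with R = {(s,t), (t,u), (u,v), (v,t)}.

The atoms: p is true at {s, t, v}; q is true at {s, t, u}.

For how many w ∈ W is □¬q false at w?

3

s: successors {t}; ¬q there: t:F. ✗
t: successors {u}; ¬q there: u:F. ✗
u: successors {v}; ¬q there: v:T. ✓
v: successors {t}; ¬q there: t:F. ✗
Satisfying worlds: {u}.
So □¬q fails at the other 3 worlds.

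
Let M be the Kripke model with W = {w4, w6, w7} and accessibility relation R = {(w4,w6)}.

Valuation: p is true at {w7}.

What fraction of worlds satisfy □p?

2/3

w4: successors {w6}; p there: w6:F. ✗
w6: no successors, so □p holds vacuously. ✓
w7: no successors, so □p holds vacuously. ✓
That's 2 of 3 worlds, so 2/3.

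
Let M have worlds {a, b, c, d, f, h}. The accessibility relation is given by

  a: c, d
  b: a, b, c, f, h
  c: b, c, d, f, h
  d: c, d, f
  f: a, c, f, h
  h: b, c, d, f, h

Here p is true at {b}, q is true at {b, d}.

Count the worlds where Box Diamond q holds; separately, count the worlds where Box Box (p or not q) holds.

1 and 0

For Box Diamond q:
a: successors {c, d}; Diamond q there: c:T, d:T. ✓
b: successors {a, b, c, f, h}; Diamond q there: a:T, b:T, c:T, f:F, h:T. ✗
c: successors {b, c, d, f, h}; Diamond q there: b:T, c:T, d:T, f:F, h:T. ✗
d: successors {c, d, f}; Diamond q there: c:T, d:T, f:F. ✗
f: successors {a, c, f, h}; Diamond q there: a:T, c:T, f:F, h:T. ✗
h: successors {b, c, d, f, h}; Diamond q there: b:T, c:T, d:T, f:F, h:T. ✗
— 1 world.
For Box Box (p or not q):
a: successors {c, d}; Box (p or not q) there: c:F, d:F. ✗
b: successors {a, b, c, f, h}; Box (p or not q) there: a:F, b:T, c:F, f:T, h:F. ✗
c: successors {b, c, d, f, h}; Box (p or not q) there: b:T, c:F, d:F, f:T, h:F. ✗
d: successors {c, d, f}; Box (p or not q) there: c:F, d:F, f:T. ✗
f: successors {a, c, f, h}; Box (p or not q) there: a:F, c:F, f:T, h:F. ✗
h: successors {b, c, d, f, h}; Box (p or not q) there: b:T, c:F, d:F, f:T, h:F. ✗
— 0 worlds.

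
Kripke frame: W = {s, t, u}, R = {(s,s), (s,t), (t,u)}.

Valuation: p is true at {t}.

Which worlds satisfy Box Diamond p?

s: successors {s, t}; Diamond p there: s:T, t:F. ✗
t: successors {u}; Diamond p there: u:F. ✗
u: no successors, so Box Diamond p holds vacuously. ✓

{u}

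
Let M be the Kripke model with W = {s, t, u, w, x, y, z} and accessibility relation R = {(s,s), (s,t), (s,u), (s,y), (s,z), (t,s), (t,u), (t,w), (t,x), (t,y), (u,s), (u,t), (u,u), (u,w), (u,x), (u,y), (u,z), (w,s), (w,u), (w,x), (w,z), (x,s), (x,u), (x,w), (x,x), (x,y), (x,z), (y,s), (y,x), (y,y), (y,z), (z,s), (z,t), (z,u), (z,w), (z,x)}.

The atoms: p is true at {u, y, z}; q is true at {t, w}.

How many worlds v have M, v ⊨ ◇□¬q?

s: successors {s, t, u, y, z}; □¬q there: s:F, t:F, u:F, y:T, z:F. ✓
t: successors {s, u, w, x, y}; □¬q there: s:F, u:F, w:T, x:F, y:T. ✓
u: successors {s, t, u, w, x, y, z}; □¬q there: s:F, t:F, u:F, w:T, x:F, y:T, z:F. ✓
w: successors {s, u, x, z}; □¬q there: s:F, u:F, x:F, z:F. ✗
x: successors {s, u, w, x, y, z}; □¬q there: s:F, u:F, w:T, x:F, y:T, z:F. ✓
y: successors {s, x, y, z}; □¬q there: s:F, x:F, y:T, z:F. ✓
z: successors {s, t, u, w, x}; □¬q there: s:F, t:F, u:F, w:T, x:F. ✓
Satisfying worlds: {s, t, u, x, y, z}.

6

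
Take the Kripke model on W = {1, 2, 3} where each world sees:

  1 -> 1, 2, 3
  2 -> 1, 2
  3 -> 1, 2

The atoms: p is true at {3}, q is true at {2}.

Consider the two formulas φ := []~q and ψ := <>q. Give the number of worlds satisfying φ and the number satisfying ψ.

0 and 3

For []~q:
1: successors {1, 2, 3}; ~q there: 1:T, 2:F, 3:T. ✗
2: successors {1, 2}; ~q there: 1:T, 2:F. ✗
3: successors {1, 2}; ~q there: 1:T, 2:F. ✗
— 0 worlds.
For <>q:
1: successors {1, 2, 3}; q there: 1:F, 2:T, 3:F. ✓
2: successors {1, 2}; q there: 1:F, 2:T. ✓
3: successors {1, 2}; q there: 1:F, 2:T. ✓
— 3 worlds.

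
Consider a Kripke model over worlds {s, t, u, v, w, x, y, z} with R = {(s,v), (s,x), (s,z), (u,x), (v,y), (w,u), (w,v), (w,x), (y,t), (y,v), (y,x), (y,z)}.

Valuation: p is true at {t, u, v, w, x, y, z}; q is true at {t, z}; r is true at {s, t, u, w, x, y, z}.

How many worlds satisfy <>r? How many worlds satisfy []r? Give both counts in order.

5 and 5

For <>r:
s: successors {v, x, z}; r there: v:F, x:T, z:T. ✓
t: no successors, so <>r fails. ✗
u: successors {x}; r there: x:T. ✓
v: successors {y}; r there: y:T. ✓
w: successors {u, v, x}; r there: u:T, v:F, x:T. ✓
x: no successors, so <>r fails. ✗
y: successors {t, v, x, z}; r there: t:T, v:F, x:T, z:T. ✓
z: no successors, so <>r fails. ✗
— 5 worlds.
For []r:
s: successors {v, x, z}; r there: v:F, x:T, z:T. ✗
t: no successors, so []r holds vacuously. ✓
u: successors {x}; r there: x:T. ✓
v: successors {y}; r there: y:T. ✓
w: successors {u, v, x}; r there: u:T, v:F, x:T. ✗
x: no successors, so []r holds vacuously. ✓
y: successors {t, v, x, z}; r there: t:T, v:F, x:T, z:T. ✗
z: no successors, so []r holds vacuously. ✓
— 5 worlds.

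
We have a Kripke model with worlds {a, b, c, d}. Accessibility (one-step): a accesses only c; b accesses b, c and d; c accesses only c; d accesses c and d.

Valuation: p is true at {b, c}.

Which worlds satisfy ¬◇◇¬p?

a: ◇◇¬p is F. ✓
b: ◇◇¬p is T. ✗
c: ◇◇¬p is F. ✓
d: ◇◇¬p is T. ✗

{a, c}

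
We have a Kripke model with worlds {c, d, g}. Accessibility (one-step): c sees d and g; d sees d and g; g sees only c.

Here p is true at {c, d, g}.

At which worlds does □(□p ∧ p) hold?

c: successors {d, g}; □p ∧ p there: d:T, g:T. ✓
d: successors {d, g}; □p ∧ p there: d:T, g:T. ✓
g: successors {c}; □p ∧ p there: c:T. ✓

{c, d, g}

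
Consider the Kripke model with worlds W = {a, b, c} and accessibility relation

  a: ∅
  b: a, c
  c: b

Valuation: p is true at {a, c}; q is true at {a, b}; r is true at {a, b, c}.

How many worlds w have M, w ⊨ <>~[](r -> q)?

1

a: no successors, so <>~[](r -> q) fails. ✗
b: successors {a, c}; ~[](r -> q) there: a:F, c:F. ✗
c: successors {b}; ~[](r -> q) there: b:T. ✓
Satisfying worlds: {c}.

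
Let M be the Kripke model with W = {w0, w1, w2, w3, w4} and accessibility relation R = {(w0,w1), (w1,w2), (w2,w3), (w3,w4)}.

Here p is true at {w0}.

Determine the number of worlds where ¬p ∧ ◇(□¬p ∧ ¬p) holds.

w0: ¬p is F, ◇(□¬p ∧ ¬p) is T. ✗
w1: ¬p is T, ◇(□¬p ∧ ¬p) is T. ✓
w2: ¬p is T, ◇(□¬p ∧ ¬p) is T. ✓
w3: ¬p is T, ◇(□¬p ∧ ¬p) is T. ✓
w4: ¬p is T, ◇(□¬p ∧ ¬p) is F. ✗
Satisfying worlds: {w1, w2, w3}.

3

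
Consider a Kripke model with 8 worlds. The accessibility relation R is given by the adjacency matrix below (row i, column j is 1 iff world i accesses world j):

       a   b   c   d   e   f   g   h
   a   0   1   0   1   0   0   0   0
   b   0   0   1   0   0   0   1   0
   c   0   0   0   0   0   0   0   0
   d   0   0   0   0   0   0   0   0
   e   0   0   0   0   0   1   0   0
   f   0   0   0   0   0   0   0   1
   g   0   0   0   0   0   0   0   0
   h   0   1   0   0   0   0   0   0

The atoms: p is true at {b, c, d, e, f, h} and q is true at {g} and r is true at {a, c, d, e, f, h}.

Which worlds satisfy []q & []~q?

{c, d, g}

a: []q is F, []~q is T. ✗
b: []q is F, []~q is F. ✗
c: []q is T, []~q is T. ✓
d: []q is T, []~q is T. ✓
e: []q is F, []~q is T. ✗
f: []q is F, []~q is T. ✗
g: []q is T, []~q is T. ✓
h: []q is F, []~q is T. ✗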